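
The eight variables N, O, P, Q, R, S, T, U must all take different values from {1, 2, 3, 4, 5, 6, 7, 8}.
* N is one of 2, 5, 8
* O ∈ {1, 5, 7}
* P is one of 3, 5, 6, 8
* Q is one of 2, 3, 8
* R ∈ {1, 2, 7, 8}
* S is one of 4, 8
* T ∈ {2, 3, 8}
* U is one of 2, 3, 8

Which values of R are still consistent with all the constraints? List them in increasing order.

The 8 variables together cover exactly {1, 2, 3, 4, 5, 6, 7, 8} — 8 values for 8 variables — and 4 appears only in S's list, so S = 4.
Among the 7 still-open variables, 6 fits only P (and all 7 values in {1, 2, 3, 5, 6, 7, 8} must be used), so P = 6.
The 3 variables Q, T, U are confined to {2, 3, 8}, which locks those values in; drop them from N, R.
N's domain is down to {5}, so N = 5. Strike 5 from O.
No further eliminations apply; R can still be any of 1, 7.

1, 7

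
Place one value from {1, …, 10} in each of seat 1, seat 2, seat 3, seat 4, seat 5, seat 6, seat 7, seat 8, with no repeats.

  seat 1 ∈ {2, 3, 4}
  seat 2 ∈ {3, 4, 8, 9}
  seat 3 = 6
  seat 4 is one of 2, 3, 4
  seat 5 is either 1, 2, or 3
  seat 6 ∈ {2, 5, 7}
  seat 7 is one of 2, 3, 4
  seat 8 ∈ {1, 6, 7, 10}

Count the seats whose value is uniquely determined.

seat 3's domain is down to {6}, so seat 3 = 6. Strike 6 from seat 8.
seat 1, seat 4, seat 7 share exactly the 3 values {2, 3, 4}; by pigeonhole those values go to them, so strike 2, 3, 4 from seat 2, seat 5, seat 6.
That leaves seat 5 = 1. Eliminate 1 elsewhere: seat 8.
Determined: seat 3=6, seat 5=1. The other seats each still have more than one consistent value. That makes 2.

2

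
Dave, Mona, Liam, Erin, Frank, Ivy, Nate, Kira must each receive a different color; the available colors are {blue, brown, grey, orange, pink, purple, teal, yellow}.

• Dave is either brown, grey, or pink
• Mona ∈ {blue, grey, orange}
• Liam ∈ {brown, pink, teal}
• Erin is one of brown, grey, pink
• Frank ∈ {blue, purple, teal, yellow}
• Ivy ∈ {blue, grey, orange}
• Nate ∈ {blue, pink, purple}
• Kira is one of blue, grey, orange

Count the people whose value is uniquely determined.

3

The 8 variables together cover exactly {blue, brown, grey, orange, pink, purple, teal, yellow} — 8 values for 8 variables — and yellow appears only in Frank's list, so Frank = yellow.
Among the 7 still-open variables, purple fits only Nate (and all 7 values in {blue, brown, grey, orange, pink, purple, teal} must be used), so Nate = purple.
The 6 still-open variables draw from only 6 values {blue, brown, grey, orange, pink, teal}, so each is used; only Liam can be teal, hence Liam = teal.
Mona, Ivy, Kira between them cover only {blue, grey, orange} — a naked triple. Remove those values from Dave, Erin.
Determined: Liam=teal, Frank=yellow, Nate=purple. The other people each still have more than one consistent value. That makes 3.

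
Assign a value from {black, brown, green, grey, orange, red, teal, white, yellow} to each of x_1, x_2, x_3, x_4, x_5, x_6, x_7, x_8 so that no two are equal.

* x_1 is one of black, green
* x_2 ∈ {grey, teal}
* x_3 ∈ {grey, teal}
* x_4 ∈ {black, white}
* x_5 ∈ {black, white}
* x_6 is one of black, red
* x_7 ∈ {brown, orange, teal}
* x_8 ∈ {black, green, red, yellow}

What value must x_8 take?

yellow

x_2 and x_3 share exactly the 2 values {grey, teal}; by pigeonhole those values go to them, so strike grey, teal from x_7.
x_4 and x_5 between them cover only {black, white} — a naked pair. Remove those values from x_1, x_6, x_8.
x_1 has just one choice, so x_1 = green. So x_8 can't be green.
That leaves x_6 = red. So x_8 can't be red.
So x_8 = yellow.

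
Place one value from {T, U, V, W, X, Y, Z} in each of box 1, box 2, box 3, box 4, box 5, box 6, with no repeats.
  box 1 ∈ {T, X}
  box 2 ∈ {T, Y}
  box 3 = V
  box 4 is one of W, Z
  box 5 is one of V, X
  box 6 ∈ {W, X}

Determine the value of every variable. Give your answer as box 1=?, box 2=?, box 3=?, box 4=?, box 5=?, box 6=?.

box 1=T, box 2=Y, box 3=V, box 4=Z, box 5=X, box 6=W

box 3 must be V (only option left). Strike V from box 5.
box 5's domain is down to {X}, so box 5 = X. Strike X from box 1, box 6.
That leaves box 6 = W. So box 4 can't be W.
box 1 must be T (only option left). Remove T from box 2.
That leaves box 2 = Y.
That leaves box 4 = Z.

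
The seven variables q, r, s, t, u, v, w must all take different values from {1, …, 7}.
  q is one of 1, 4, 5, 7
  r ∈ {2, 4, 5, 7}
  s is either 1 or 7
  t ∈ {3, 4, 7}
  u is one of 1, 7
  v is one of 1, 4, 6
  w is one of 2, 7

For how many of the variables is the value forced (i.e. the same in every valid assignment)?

3

The 7 variables together cover exactly {1, 2, 3, 4, 5, 6, 7} — 7 values for 7 variables — and 3 appears only in t's list, so t = 3.
The 6 still-open variables together cover exactly {1, 2, 4, 5, 6, 7} — 6 values for 6 variables — and 6 appears only in v's list, so v = 6.
s and u share exactly the 2 values {1, 7}; by pigeonhole those values go to them, so strike 1, 7 from q, r, w.
That leaves w = 2. So r can't be 2.
Determined: t=3, v=6, w=2. The other variables each still have more than one consistent value. That makes 3.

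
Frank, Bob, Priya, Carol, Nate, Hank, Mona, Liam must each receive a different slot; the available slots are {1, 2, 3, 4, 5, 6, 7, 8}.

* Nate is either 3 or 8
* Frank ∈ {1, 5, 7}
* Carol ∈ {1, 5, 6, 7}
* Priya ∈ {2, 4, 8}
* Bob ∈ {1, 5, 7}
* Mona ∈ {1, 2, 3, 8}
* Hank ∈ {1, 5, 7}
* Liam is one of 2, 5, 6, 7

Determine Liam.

2

The 8 variables together cover exactly {1, 2, 3, 4, 5, 6, 7, 8} — 8 values for 8 variables — and 4 appears only in Priya's list, so Priya = 4.
The 3 variables Frank, Bob, Hank are confined to {1, 5, 7}, which locks those values in; drop them from Carol, Mona, Liam.
That leaves Carol = 6. Strike 6 from Liam.
So Liam = 2.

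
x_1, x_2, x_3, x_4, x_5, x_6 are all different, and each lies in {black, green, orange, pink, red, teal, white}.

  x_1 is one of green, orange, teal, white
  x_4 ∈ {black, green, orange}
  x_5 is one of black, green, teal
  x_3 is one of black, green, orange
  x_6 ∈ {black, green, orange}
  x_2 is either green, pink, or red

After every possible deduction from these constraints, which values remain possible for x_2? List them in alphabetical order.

pink, red

x_3, x_4, x_6 share exactly the 3 values {black, green, orange}; by pigeonhole those values go to them, so strike black, green, orange from x_1, x_2, x_5.
x_5's domain is down to {teal}, so x_5 = teal. So x_1 can't be teal.
That leaves x_1 = white.
No further eliminations apply; x_2 can still be any of pink, red.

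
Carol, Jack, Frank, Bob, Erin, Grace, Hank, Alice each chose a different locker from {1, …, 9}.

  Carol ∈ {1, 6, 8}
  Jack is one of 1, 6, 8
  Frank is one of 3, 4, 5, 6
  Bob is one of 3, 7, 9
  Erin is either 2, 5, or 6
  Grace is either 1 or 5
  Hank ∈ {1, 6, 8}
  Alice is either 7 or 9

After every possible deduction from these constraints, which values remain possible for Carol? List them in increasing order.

1, 6, 8

Carol, Jack, Hank share exactly the 3 values {1, 6, 8}; by pigeonhole those values go to them, so strike 1, 6, 8 from Frank, Erin, Grace.
Grace has just one choice, so Grace = 5. Remove 5 from Frank, Erin.
Erin has just one choice, so Erin = 2.
No further eliminations apply; Carol can still be any of 1, 6, 8.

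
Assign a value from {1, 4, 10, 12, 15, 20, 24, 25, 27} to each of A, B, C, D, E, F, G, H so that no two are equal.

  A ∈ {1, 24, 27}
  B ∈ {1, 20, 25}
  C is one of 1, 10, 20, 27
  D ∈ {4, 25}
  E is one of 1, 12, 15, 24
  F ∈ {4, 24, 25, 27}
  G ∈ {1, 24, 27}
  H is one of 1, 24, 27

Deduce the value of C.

A, G, H share exactly the 3 values {1, 24, 27}; by pigeonhole those values go to them, so strike 1, 24, 27 from B, C, E, F.
D and F between them cover only {4, 25} — a naked pair. Remove those values from B.
B's domain is down to {20}, so B = 20. So C can't be 20.
So C = 10.

10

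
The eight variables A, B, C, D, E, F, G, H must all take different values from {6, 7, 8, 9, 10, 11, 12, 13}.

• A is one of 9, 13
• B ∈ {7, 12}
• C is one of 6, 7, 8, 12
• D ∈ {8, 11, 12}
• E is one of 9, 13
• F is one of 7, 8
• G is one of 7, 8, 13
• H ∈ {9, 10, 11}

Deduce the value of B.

12

Among the 8 variables, 6 fits only C (and all 8 values in {6, 7, 8, 9, 10, 11, 12, 13} must be used), so C = 6.
Among the 7 still-open variables, 10 fits only H (and all 7 values in {7, 8, 9, 10, 11, 12, 13} must be used), so H = 10.
The 6 still-open variables together cover exactly {7, 8, 9, 11, 12, 13} — 6 values for 6 variables — and 11 appears only in D's list, so D = 11.
Among the 5 still-open variables, 12 fits only B (and all 5 values in {7, 8, 9, 12, 13} must be used), so B = 12.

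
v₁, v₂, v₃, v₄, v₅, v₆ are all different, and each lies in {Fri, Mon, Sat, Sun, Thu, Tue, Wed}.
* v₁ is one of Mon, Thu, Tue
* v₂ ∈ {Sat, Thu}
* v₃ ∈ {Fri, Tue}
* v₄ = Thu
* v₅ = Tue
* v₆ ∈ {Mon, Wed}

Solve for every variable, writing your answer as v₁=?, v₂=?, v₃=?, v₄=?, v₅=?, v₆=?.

v₄'s domain is down to {Thu}, so v₄ = Thu. Strike Thu from v₁, v₂.
v₅ has just one choice, so v₅ = Tue. Eliminate Tue elsewhere: v₁, v₃.
That leaves v₁ = Mon. Eliminate Mon elsewhere: v₆.
v₂ must be Sat (only option left).
That leaves v₃ = Fri.
v₆'s domain is down to {Wed}, so v₆ = Wed.

v₁=Mon, v₂=Sat, v₃=Fri, v₄=Thu, v₅=Tue, v₆=Wed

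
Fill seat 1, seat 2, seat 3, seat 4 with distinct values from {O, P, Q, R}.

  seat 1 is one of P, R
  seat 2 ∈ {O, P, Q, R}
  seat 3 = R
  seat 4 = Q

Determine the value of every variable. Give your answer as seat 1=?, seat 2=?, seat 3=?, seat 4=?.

seat 1=P, seat 2=O, seat 3=R, seat 4=Q

seat 3 must be R (only option left). So seat 1, seat 2 can't be R.
seat 4 must be Q (only option left). So seat 2 can't be Q.
seat 1's domain is down to {P}, so seat 1 = P. So seat 2 can't be P.
seat 2's domain is down to {O}, so seat 2 = O.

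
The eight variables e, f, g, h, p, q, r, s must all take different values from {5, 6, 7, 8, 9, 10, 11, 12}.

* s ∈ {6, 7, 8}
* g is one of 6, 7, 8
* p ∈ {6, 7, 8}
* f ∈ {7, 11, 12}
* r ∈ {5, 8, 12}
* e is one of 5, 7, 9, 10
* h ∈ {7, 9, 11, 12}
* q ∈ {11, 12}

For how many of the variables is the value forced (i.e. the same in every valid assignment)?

The 8 variables together cover exactly {5, 6, 7, 8, 9, 10, 11, 12} — 8 values for 8 variables — and 10 appears only in e's list, so e = 10.
Among the 7 still-open variables, 5 fits only r (and all 7 values in {5, 6, 7, 8, 9, 11, 12} must be used), so r = 5.
The 6 still-open variables draw from only 6 values {6, 7, 8, 9, 11, 12}, so each is used; only h can be 9, hence h = 9.
g, p, s share exactly the 3 values {6, 7, 8}; by pigeonhole those values go to them, so strike 6, 7, 8 from f.
Determined: e=10, h=9, r=5. The other variables each still have more than one consistent value. That makes 3.

3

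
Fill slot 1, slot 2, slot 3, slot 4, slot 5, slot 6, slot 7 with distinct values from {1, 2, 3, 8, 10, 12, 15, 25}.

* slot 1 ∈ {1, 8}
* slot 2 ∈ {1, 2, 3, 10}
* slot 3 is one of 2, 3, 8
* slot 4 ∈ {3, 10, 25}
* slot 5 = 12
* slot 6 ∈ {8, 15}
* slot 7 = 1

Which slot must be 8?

slot 1

slot 5's domain is down to {12}, so slot 5 = 12.
That leaves slot 7 = 1. Strike 1 from slot 1, slot 2.
So 8 goes to slot 1.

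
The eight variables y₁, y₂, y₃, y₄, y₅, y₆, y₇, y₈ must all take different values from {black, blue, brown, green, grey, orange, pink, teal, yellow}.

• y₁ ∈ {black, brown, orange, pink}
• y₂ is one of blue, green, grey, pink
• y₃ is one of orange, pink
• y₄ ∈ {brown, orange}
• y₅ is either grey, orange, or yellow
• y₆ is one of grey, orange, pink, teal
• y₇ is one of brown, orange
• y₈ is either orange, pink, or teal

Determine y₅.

yellow

y₄ and y₇ share exactly the 2 values {brown, orange}; by pigeonhole those values go to them, so strike brown, orange from y₁, y₃, y₅, y₆, y₈.
y₃ has just one choice, so y₃ = pink. Eliminate pink elsewhere: y₁, y₂, y₆, y₈.
That leaves y₈ = teal. Eliminate teal elsewhere: y₆.
y₁'s domain is down to {black}, so y₁ = black.
y₆ has just one choice, so y₆ = grey. So y₂, y₅ can't be grey.
So y₅ = yellow.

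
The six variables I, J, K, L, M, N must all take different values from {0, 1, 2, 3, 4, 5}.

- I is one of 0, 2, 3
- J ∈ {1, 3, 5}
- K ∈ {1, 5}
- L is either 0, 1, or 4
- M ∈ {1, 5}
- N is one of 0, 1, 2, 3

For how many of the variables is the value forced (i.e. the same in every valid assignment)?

2

The 6 variables together cover exactly {0, 1, 2, 3, 4, 5} — 6 values for 6 variables — and 4 appears only in L's list, so L = 4.
The 2 variables K and M are confined to {1, 5}, which locks those values in; drop them from J, N.
J has just one choice, so J = 3. Strike 3 from I, N.
Determined: J=3, L=4. The other variables each still have more than one consistent value. That makes 2.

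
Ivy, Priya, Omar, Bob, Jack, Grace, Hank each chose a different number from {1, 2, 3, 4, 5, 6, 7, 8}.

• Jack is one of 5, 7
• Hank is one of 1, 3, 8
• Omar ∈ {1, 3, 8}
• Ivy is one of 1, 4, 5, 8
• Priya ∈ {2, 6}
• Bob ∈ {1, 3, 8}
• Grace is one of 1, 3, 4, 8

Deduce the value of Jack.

7

Omar, Bob, Hank between them cover only {1, 3, 8} — a naked triple. Remove those values from Ivy, Grace.
That leaves Grace = 4. Remove 4 from Ivy.
Ivy's domain is down to {5}, so Ivy = 5. Strike 5 from Jack.
So Jack = 7.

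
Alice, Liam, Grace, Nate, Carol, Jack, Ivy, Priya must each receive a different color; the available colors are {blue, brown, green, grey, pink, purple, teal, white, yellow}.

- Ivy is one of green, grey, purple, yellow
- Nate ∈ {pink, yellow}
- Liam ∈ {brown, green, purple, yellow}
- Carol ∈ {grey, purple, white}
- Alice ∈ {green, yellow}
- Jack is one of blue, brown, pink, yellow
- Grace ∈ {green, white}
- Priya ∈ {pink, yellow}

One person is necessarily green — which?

Alice

The 8 variables draw from only 8 values {blue, brown, green, grey, pink, purple, white, yellow}, so each is used; only Jack can be blue, hence Jack = blue.
The 7 still-open variables together cover exactly {brown, green, grey, pink, purple, white, yellow} — 7 values for 7 variables — and brown appears only in Liam's list, so Liam = brown.
The 2 variables Nate and Priya are confined to {pink, yellow}, which locks those values in; drop them from Alice, Ivy.
So green goes to Alice.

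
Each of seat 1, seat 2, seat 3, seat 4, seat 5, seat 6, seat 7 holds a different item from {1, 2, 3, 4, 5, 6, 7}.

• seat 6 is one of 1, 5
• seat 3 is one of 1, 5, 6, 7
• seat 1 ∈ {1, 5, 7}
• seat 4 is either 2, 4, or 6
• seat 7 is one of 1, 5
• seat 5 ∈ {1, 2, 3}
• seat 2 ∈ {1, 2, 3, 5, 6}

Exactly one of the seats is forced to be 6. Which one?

seat 3

The 7 variables draw from only 7 values {1, 2, 3, 4, 5, 6, 7}, so each is used; only seat 4 can be 4, hence seat 4 = 4.
The 2 variables seat 6 and seat 7 are confined to {1, 5}, which locks those values in; drop them from seat 1, seat 2, seat 3, seat 5.
That leaves seat 1 = 7. So seat 3 can't be 7.
So 6 goes to seat 3.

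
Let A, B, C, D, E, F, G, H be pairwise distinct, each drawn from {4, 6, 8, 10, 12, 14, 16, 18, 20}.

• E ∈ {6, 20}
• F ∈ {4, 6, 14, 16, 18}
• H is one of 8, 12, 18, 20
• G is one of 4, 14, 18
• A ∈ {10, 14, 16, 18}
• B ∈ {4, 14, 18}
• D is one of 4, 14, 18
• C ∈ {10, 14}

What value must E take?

20

B, D, G between them cover only {4, 14, 18} — a naked triple. Remove those values from A, C, F, H.
C must be 10 (only option left). So A can't be 10.
A must be 16 (only option left). Strike 16 from F.
F must be 6 (only option left). Remove 6 from E.
So E = 20.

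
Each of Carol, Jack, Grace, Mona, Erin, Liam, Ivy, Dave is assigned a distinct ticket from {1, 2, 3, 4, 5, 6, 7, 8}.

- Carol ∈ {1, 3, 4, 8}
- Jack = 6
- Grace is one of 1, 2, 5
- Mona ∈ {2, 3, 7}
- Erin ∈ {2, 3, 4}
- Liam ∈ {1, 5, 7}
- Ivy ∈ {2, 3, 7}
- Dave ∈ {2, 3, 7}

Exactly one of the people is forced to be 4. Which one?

Jack has just one choice, so Jack = 6.
The 7 still-open variables draw from only 7 values {1, 2, 3, 4, 5, 7, 8}, so each is used; only Carol can be 8, hence Carol = 8.
Among the 6 still-open variables, 4 fits only Erin (and all 6 values in {1, 2, 3, 4, 5, 7} must be used), so Erin = 4.

Erin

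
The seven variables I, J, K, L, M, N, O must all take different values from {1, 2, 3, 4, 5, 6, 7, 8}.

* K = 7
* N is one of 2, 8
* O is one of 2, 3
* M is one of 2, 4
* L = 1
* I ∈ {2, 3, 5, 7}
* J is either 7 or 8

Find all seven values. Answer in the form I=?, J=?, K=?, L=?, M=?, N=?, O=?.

K's domain is down to {7}, so K = 7. Remove 7 from I, J.
That leaves L = 1.
J's domain is down to {8}, so J = 8. So N can't be 8.
N has just one choice, so N = 2. So I, M, O can't be 2.
O has just one choice, so O = 3. Strike 3 from I.
I has just one choice, so I = 5.
That leaves M = 4.

I=5, J=8, K=7, L=1, M=4, N=2, O=3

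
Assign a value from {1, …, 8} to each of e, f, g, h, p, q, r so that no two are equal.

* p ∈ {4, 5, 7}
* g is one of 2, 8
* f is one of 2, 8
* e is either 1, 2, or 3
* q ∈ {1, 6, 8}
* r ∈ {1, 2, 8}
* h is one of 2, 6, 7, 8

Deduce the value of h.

7

f and g share exactly the 2 values {2, 8}; by pigeonhole those values go to them, so strike 2, 8 from e, h, q, r.
That leaves r = 1. Strike 1 from e, q.
e's domain is down to {3}, so e = 3.
That leaves q = 6. Strike 6 from h.
So h = 7.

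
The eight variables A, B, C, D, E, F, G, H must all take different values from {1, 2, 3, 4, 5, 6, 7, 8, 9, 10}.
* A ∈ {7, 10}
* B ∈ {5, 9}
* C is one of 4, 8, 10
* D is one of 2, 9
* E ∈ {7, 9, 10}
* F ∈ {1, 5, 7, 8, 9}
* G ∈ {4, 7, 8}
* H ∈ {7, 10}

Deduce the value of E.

9

The 8 variables draw from only 8 values {1, 2, 4, 5, 7, 8, 9, 10}, so each is used; only F can be 1, hence F = 1.
The 7 still-open variables draw from only 7 values {2, 4, 5, 7, 8, 9, 10}, so each is used; only D can be 2, hence D = 2.
The 6 still-open variables together cover exactly {4, 5, 7, 8, 9, 10} — 6 values for 6 variables — and 5 appears only in B's list, so B = 5.
Among the 5 still-open variables, 9 fits only E (and all 5 values in {4, 7, 8, 9, 10} must be used), so E = 9.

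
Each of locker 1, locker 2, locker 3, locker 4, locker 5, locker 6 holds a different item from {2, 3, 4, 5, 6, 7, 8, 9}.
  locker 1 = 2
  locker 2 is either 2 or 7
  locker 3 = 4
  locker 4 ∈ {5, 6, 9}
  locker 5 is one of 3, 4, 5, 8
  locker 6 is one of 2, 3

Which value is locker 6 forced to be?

3

locker 1 must be 2 (only option left). Eliminate 2 elsewhere: locker 2, locker 6.
So locker 6 = 3.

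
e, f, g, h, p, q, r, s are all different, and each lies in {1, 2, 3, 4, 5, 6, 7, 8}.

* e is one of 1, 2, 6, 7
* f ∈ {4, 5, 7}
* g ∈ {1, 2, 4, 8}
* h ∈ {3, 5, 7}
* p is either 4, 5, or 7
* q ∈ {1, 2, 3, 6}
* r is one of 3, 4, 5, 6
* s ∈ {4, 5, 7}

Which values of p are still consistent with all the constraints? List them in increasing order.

Among the 8 variables, 8 fits only g (and all 8 values in {1, 2, 3, 4, 5, 6, 7, 8} must be used), so g = 8.
f, p, s between them cover only {4, 5, 7} — a naked triple. Remove those values from e, h, r.
h has just one choice, so h = 3. Strike 3 from q, r.
r's domain is down to {6}, so r = 6. So e, q can't be 6.
No further eliminations apply; p can still be any of 4, 5, 7.

4, 5, 7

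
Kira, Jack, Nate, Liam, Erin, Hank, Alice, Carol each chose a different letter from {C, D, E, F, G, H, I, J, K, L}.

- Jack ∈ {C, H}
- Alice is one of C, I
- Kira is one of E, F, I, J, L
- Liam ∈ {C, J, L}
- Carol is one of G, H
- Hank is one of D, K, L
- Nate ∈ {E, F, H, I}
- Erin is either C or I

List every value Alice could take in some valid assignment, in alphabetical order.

Erin and Alice share exactly the 2 values {C, I}; by pigeonhole those values go to them, so strike C, I from Kira, Jack, Nate, Liam.
Jack's domain is down to {H}, so Jack = H. Remove H from Nate, Carol.
That leaves Carol = G.
No further eliminations apply; Alice can still be any of C, I.

C, I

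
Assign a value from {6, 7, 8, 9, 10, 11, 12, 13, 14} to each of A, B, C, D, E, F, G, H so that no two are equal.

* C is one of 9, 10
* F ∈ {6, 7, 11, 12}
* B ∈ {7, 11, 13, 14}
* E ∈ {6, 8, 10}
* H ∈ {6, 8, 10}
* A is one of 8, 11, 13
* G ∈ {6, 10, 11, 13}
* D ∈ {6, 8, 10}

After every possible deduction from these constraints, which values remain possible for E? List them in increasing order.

6, 8, 10

The 3 variables D, E, H are confined to {6, 8, 10}, which locks those values in; drop them from A, C, F, G.
C must be 9 (only option left).
A and G between them cover only {11, 13} — a naked pair. Remove those values from B, F.
No further eliminations apply; E can still be any of 6, 8, 10.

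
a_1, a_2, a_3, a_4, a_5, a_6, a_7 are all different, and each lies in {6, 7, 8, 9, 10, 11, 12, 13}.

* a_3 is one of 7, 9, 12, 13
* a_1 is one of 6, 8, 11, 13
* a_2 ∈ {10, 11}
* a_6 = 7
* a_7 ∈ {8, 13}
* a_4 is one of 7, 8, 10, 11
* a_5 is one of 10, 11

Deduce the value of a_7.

13

a_6 has just one choice, so a_6 = 7. So a_3, a_4 can't be 7.
a_2 and a_5 between them cover only {10, 11} — a naked pair. Remove those values from a_1, a_4.
a_4 has just one choice, so a_4 = 8. Remove 8 from a_1, a_7.
So a_7 = 13.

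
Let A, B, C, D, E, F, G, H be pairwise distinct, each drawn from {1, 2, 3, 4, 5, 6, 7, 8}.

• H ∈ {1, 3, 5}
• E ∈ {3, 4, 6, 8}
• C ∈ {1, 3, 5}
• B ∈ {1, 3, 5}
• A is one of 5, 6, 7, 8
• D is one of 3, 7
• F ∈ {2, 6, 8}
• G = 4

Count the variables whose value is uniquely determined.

G has just one choice, so G = 4. Eliminate 4 elsewhere: E.
The 7 still-open variables draw from only 7 values {1, 2, 3, 5, 6, 7, 8}, so each is used; only F can be 2, hence F = 2.
The 3 variables B, C, H are confined to {1, 3, 5}, which locks those values in; drop them from A, D, E.
That leaves D = 7. Strike 7 from A.
Determined: D=7, F=2, G=4. The other variables each still have more than one consistent value. That makes 3.

3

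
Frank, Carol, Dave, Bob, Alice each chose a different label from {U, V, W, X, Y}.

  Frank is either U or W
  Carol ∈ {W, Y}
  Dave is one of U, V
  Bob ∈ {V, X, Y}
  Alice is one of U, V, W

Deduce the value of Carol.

Y

The 5 variables draw from only 5 values {U, V, W, X, Y}, so each is used; only Bob can be X, hence Bob = X.
The 4 still-open variables draw from only 4 values {U, V, W, Y}, so each is used; only Carol can be Y, hence Carol = Y.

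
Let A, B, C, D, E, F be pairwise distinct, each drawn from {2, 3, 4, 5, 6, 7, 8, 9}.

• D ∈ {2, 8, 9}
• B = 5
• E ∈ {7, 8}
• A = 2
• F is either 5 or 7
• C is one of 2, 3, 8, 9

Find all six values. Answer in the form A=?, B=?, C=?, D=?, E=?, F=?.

A=2, B=5, C=3, D=9, E=8, F=7

A's domain is down to {2}, so A = 2. Eliminate 2 elsewhere: C, D.
B must be 5 (only option left). Eliminate 5 elsewhere: F.
That leaves F = 7. Eliminate 7 elsewhere: E.
E's domain is down to {8}, so E = 8. Strike 8 from C, D.
D must be 9 (only option left). Remove 9 from C.
That leaves C = 3.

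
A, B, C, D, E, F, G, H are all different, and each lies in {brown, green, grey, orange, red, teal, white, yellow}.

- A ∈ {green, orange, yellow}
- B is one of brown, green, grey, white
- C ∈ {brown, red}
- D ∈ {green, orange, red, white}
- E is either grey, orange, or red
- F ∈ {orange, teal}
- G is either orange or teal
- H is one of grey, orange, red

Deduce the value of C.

The 8 variables together cover exactly {brown, green, grey, orange, red, teal, white, yellow} — 8 values for 8 variables — and yellow appears only in A's list, so A = yellow.
F and G between them cover only {orange, teal} — a naked pair. Remove those values from D, E, H.
The 2 variables E and H are confined to {grey, red}, which locks those values in; drop them from B, C, D.
So C = brown.

brown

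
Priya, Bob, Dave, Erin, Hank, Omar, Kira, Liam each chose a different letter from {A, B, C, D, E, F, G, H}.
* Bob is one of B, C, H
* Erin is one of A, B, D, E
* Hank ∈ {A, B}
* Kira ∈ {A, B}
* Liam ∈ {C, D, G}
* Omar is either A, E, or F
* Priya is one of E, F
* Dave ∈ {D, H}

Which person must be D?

The 8 variables together cover exactly {A, B, C, D, E, F, G, H} — 8 values for 8 variables — and G appears only in Liam's list, so Liam = G.
Among the 7 still-open variables, C fits only Bob (and all 7 values in {A, B, C, D, E, F, H} must be used), so Bob = C.
The 6 still-open variables draw from only 6 values {A, B, D, E, F, H}, so each is used; only Dave can be H, hence Dave = H.
The 5 still-open variables together cover exactly {A, B, D, E, F} — 5 values for 5 variables — and D appears only in Erin's list, so Erin = D.

Erin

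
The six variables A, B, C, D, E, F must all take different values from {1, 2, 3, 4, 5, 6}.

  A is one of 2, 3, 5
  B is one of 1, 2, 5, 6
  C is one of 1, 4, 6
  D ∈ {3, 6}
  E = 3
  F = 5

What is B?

E must be 3 (only option left). So A, D can't be 3.
F has just one choice, so F = 5. Strike 5 from A, B.
That leaves A = 2. So B can't be 2.
That leaves D = 6. Remove 6 from B, C.
So B = 1.

1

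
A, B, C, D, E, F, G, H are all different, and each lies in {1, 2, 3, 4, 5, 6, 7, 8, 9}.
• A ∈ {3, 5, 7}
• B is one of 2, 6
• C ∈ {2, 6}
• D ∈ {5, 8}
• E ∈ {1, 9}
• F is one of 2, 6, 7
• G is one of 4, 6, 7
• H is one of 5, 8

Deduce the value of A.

3

B and C between them cover only {2, 6} — a naked pair. Remove those values from F, G.
F's domain is down to {7}, so F = 7. So A, G can't be 7.
That leaves G = 4.
D and H between them cover only {5, 8} — a naked pair. Remove those values from A.
So A = 3.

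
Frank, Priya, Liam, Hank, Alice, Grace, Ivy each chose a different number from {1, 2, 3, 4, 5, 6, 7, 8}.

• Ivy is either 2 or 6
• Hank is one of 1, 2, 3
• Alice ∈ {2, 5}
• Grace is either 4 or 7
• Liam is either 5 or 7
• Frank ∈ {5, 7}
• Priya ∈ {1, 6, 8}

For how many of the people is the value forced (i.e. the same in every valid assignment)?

The 2 variables Frank and Liam are confined to {5, 7}, which locks those values in; drop them from Alice, Grace.
That leaves Alice = 2. So Hank, Ivy can't be 2.
Grace's domain is down to {4}, so Grace = 4.
Ivy's domain is down to {6}, so Ivy = 6. So Priya can't be 6.
Determined: Alice=2, Grace=4, Ivy=6. The other people each still have more than one consistent value. That makes 3.

3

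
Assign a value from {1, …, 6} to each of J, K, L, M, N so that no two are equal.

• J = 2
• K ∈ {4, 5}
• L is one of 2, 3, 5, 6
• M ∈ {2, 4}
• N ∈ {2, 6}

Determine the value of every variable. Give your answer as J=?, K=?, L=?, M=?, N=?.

J=2, K=5, L=3, M=4, N=6

J's domain is down to {2}, so J = 2. Eliminate 2 elsewhere: L, M, N.
That leaves M = 4. So K can't be 4.
N has just one choice, so N = 6. Eliminate 6 elsewhere: L.
That leaves K = 5. Strike 5 from L.
That leaves L = 3.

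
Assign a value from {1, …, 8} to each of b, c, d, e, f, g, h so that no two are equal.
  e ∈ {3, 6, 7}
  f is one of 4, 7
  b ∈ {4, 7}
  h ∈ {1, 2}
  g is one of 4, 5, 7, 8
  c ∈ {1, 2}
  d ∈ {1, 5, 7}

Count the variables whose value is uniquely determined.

b and f share exactly the 2 values {4, 7}; by pigeonhole those values go to them, so strike 4, 7 from d, e, g.
c and h share exactly the 2 values {1, 2}; by pigeonhole those values go to them, so strike 1, 2 from d.
d has just one choice, so d = 5. So g can't be 5.
g has just one choice, so g = 8.
Determined: d=5, g=8. The other variables each still have more than one consistent value. That makes 2.

2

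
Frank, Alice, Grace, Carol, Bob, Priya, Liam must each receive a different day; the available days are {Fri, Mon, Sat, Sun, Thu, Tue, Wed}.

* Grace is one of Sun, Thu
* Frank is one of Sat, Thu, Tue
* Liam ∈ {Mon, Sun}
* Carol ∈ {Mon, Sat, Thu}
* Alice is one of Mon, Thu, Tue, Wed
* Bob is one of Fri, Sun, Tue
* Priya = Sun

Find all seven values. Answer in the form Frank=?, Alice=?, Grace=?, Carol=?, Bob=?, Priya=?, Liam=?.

Priya must be Sun (only option left). Remove Sun from Grace, Bob, Liam.
Liam must be Mon (only option left). So Alice, Carol can't be Mon.
That leaves Grace = Thu. So Frank, Alice, Carol can't be Thu.
Carol has just one choice, so Carol = Sat. So Frank can't be Sat.
Frank has just one choice, so Frank = Tue. Remove Tue from Alice, Bob.
That leaves Alice = Wed.
Bob has just one choice, so Bob = Fri.

Frank=Tue, Alice=Wed, Grace=Thu, Carol=Sat, Bob=Fri, Priya=Sun, Liam=Mon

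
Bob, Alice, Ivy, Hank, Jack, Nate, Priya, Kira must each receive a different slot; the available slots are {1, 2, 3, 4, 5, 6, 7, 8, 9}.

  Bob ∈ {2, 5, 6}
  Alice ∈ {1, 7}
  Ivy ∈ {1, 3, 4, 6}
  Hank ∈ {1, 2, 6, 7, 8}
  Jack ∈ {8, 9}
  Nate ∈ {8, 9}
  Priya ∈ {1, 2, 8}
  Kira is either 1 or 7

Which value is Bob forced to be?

5

The 2 variables Alice and Kira are confined to {1, 7}, which locks those values in; drop them from Ivy, Hank, Priya.
Jack and Nate share exactly the 2 values {8, 9}; by pigeonhole those values go to them, so strike 8, 9 from Hank, Priya.
Priya has just one choice, so Priya = 2. Eliminate 2 elsewhere: Bob, Hank.
Hank must be 6 (only option left). Remove 6 from Bob, Ivy.
So Bob = 5.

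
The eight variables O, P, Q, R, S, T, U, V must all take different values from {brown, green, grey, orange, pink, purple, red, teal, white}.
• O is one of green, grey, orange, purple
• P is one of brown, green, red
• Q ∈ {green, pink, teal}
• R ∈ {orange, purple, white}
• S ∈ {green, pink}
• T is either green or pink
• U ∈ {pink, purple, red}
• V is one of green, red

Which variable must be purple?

The 2 variables S and T are confined to {green, pink}, which locks those values in; drop them from O, P, Q, U, V.
Q must be teal (only option left).
V has just one choice, so V = red. Eliminate red elsewhere: P, U.
So purple goes to U.

U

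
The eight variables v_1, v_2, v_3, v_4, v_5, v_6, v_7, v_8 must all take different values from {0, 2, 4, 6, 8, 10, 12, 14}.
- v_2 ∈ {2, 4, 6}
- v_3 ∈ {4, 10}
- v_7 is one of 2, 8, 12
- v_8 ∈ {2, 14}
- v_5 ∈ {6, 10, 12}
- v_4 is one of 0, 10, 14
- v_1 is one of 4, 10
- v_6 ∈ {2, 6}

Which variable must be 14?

Among the 8 variables, 0 fits only v_4 (and all 8 values in {0, 2, 4, 6, 8, 10, 12, 14} must be used), so v_4 = 0.
Among the 7 still-open variables, 8 fits only v_7 (and all 7 values in {2, 4, 6, 8, 10, 12, 14} must be used), so v_7 = 8.
The 6 still-open variables together cover exactly {2, 4, 6, 10, 12, 14} — 6 values for 6 variables — and 12 appears only in v_5's list, so v_5 = 12.
Among the 5 still-open variables, 14 fits only v_8 (and all 5 values in {2, 4, 6, 10, 14} must be used), so v_8 = 14.

v_8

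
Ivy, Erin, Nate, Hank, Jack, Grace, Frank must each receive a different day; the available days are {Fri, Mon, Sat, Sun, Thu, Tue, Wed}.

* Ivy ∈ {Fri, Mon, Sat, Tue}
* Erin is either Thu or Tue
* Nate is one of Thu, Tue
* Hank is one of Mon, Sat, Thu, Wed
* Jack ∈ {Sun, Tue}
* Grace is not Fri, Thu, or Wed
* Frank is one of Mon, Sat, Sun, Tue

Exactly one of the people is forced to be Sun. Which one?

Jack

Among the 7 variables, Fri fits only Ivy (and all 7 values in {Fri, Mon, Sat, Sun, Thu, Tue, Wed} must be used), so Ivy = Fri.
The 6 still-open variables together cover exactly {Mon, Sat, Sun, Thu, Tue, Wed} — 6 values for 6 variables — and Wed appears only in Hank's list, so Hank = Wed.
The 2 variables Erin and Nate are confined to {Thu, Tue}, which locks those values in; drop them from Jack, Grace, Frank.
So Sun goes to Jack.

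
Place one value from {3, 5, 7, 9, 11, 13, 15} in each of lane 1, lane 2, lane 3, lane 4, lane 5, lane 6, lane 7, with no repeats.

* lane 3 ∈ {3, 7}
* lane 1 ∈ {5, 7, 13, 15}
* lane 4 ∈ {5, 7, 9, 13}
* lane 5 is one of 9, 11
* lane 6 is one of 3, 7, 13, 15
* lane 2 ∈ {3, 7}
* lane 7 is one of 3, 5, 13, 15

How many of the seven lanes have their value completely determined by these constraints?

2

Among the 7 variables, 11 fits only lane 5 (and all 7 values in {3, 5, 7, 9, 11, 13, 15} must be used), so lane 5 = 11.
Among the 6 still-open variables, 9 fits only lane 4 (and all 6 values in {3, 5, 7, 9, 13, 15} must be used), so lane 4 = 9.
lane 2 and lane 3 share exactly the 2 values {3, 7}; by pigeonhole those values go to them, so strike 3, 7 from lane 1, lane 6, lane 7.
Determined: lane 4=9, lane 5=11. The other lanes each still have more than one consistent value. That makes 2.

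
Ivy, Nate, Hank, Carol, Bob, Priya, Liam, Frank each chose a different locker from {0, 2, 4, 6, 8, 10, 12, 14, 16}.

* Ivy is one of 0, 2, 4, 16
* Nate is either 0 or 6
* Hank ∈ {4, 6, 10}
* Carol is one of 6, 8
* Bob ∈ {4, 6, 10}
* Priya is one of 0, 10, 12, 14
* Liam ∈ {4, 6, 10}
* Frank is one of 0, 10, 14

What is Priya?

12

Hank, Bob, Liam between them cover only {4, 6, 10} — a naked triple. Remove those values from Ivy, Nate, Carol, Priya, Frank.
That leaves Nate = 0. Strike 0 from Ivy, Priya, Frank.
Carol's domain is down to {8}, so Carol = 8.
Frank has just one choice, so Frank = 14. Strike 14 from Priya.
So Priya = 12.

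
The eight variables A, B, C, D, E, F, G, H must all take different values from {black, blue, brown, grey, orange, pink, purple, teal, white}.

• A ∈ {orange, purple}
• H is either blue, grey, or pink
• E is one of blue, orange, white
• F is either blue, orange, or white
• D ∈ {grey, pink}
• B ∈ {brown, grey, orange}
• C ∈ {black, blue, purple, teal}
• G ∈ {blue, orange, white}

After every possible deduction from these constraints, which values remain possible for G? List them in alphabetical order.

blue, orange, white

E, F, G between them cover only {blue, orange, white} — a naked triple. Remove those values from A, B, C, H.
A must be purple (only option left). Strike purple from C.
The 2 variables D and H are confined to {grey, pink}, which locks those values in; drop them from B.
B must be brown (only option left).
No further eliminations apply; G can still be any of blue, orange, white.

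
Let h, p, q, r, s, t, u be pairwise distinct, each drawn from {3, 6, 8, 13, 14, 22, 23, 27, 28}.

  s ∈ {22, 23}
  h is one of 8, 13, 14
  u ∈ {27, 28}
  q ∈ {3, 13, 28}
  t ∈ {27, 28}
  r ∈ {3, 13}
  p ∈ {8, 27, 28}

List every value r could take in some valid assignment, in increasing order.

3, 13

t and u between them cover only {27, 28} — a naked pair. Remove those values from p, q.
p has just one choice, so p = 8. Remove 8 from h.
The 2 variables q and r are confined to {3, 13}, which locks those values in; drop them from h.
h has just one choice, so h = 14.
No further eliminations apply; r can still be any of 3, 13.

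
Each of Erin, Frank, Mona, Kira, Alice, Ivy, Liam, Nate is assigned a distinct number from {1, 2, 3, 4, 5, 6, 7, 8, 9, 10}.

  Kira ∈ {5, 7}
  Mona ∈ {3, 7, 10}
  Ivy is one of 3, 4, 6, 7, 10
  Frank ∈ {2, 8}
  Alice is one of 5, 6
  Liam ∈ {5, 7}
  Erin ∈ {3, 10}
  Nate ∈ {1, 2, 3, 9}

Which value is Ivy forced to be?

The 2 variables Kira and Liam are confined to {5, 7}, which locks those values in; drop them from Mona, Alice, Ivy.
That leaves Alice = 6. So Ivy can't be 6.
Erin and Mona between them cover only {3, 10} — a naked pair. Remove those values from Ivy, Nate.
So Ivy = 4.

4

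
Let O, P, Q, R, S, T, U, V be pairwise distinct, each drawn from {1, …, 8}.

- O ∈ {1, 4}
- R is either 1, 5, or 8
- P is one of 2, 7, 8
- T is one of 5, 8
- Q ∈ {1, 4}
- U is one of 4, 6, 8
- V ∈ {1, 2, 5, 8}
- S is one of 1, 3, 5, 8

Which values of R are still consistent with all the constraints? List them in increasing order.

5, 8

The 8 variables together cover exactly {1, 2, 3, 4, 5, 6, 7, 8} — 8 values for 8 variables — and 3 appears only in S's list, so S = 3.
Among the 7 still-open variables, 6 fits only U (and all 7 values in {1, 2, 4, 5, 6, 7, 8} must be used), so U = 6.
Among the 6 still-open variables, 7 fits only P (and all 6 values in {1, 2, 4, 5, 7, 8} must be used), so P = 7.
The 5 still-open variables together cover exactly {1, 2, 4, 5, 8} — 5 values for 5 variables — and 2 appears only in V's list, so V = 2.
O and Q share exactly the 2 values {1, 4}; by pigeonhole those values go to them, so strike 1, 4 from R.
No further eliminations apply; R can still be any of 5, 8.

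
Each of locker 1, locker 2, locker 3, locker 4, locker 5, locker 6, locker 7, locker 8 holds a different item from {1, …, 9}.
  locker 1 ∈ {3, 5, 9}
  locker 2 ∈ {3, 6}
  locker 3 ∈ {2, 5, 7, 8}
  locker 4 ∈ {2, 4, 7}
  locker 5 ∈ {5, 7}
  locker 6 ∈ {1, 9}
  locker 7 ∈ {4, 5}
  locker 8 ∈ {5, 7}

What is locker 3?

8

locker 5 and locker 8 share exactly the 2 values {5, 7}; by pigeonhole those values go to them, so strike 5, 7 from locker 1, locker 3, locker 4, locker 7.
locker 7's domain is down to {4}, so locker 7 = 4. Remove 4 from locker 4.
locker 4 must be 2 (only option left). Strike 2 from locker 3.
So locker 3 = 8.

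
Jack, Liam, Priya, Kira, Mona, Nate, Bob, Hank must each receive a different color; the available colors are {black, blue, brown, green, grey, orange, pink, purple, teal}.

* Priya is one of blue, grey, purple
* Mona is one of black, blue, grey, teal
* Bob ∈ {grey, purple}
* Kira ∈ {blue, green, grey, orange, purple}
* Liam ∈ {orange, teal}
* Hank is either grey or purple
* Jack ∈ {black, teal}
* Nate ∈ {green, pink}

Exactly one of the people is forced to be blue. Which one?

Priya

Among the 8 variables, pink fits only Nate (and all 8 values in {black, blue, green, grey, orange, pink, purple, teal} must be used), so Nate = pink.
The 7 still-open variables draw from only 7 values {black, blue, green, grey, orange, purple, teal}, so each is used; only Kira can be green, hence Kira = green.
Among the 6 still-open variables, orange fits only Liam (and all 6 values in {black, blue, grey, orange, purple, teal} must be used), so Liam = orange.
Bob and Hank share exactly the 2 values {grey, purple}; by pigeonhole those values go to them, so strike grey, purple from Priya, Mona.
So blue goes to Priya.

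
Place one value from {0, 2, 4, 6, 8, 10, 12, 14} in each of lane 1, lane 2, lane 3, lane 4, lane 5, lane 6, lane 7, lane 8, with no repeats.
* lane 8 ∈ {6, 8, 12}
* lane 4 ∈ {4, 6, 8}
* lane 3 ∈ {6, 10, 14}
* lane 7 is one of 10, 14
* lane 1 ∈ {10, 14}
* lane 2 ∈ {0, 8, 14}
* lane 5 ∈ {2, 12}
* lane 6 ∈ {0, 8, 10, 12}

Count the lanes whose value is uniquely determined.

The 8 variables draw from only 8 values {0, 2, 4, 6, 8, 10, 12, 14}, so each is used; only lane 5 can be 2, hence lane 5 = 2.
The 7 still-open variables together cover exactly {0, 4, 6, 8, 10, 12, 14} — 7 values for 7 variables — and 4 appears only in lane 4's list, so lane 4 = 4.
lane 1 and lane 7 share exactly the 2 values {10, 14}; by pigeonhole those values go to them, so strike 10, 14 from lane 2, lane 3, lane 6.
lane 3 must be 6 (only option left). Remove 6 from lane 8.
Determined: lane 3=6, lane 4=4, lane 5=2. The other lanes each still have more than one consistent value. That makes 3.

3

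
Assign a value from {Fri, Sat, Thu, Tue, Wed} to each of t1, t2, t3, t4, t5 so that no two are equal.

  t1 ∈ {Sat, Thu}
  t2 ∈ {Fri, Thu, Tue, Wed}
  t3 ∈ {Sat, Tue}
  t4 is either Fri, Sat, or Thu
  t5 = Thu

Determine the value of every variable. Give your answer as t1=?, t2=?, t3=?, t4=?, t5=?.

t1=Sat, t2=Wed, t3=Tue, t4=Fri, t5=Thu

t5's domain is down to {Thu}, so t5 = Thu. Remove Thu from t1, t2, t4.
t1 has just one choice, so t1 = Sat. Eliminate Sat elsewhere: t3, t4.
t3 must be Tue (only option left). Remove Tue from t2.
t4 must be Fri (only option left). Eliminate Fri elsewhere: t2.
That leaves t2 = Wed.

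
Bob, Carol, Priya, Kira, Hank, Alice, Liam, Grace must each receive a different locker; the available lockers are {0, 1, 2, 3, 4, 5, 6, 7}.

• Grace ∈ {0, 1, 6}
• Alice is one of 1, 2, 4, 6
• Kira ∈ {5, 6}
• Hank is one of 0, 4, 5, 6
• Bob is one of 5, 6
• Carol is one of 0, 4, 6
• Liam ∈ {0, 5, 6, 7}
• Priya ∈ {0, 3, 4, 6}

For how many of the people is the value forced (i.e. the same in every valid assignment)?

The 8 variables together cover exactly {0, 1, 2, 3, 4, 5, 6, 7} — 8 values for 8 variables — and 2 appears only in Alice's list, so Alice = 2.
The 7 still-open variables together cover exactly {0, 1, 3, 4, 5, 6, 7} — 7 values for 7 variables — and 1 appears only in Grace's list, so Grace = 1.
Among the 6 still-open variables, 3 fits only Priya (and all 6 values in {0, 3, 4, 5, 6, 7} must be used), so Priya = 3.
The 5 still-open variables draw from only 5 values {0, 4, 5, 6, 7}, so each is used; only Liam can be 7, hence Liam = 7.
The 2 variables Bob and Kira are confined to {5, 6}, which locks those values in; drop them from Carol, Hank.
Determined: Priya=3, Alice=2, Liam=7, Grace=1. The other people each still have more than one consistent value. That makes 4.

4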